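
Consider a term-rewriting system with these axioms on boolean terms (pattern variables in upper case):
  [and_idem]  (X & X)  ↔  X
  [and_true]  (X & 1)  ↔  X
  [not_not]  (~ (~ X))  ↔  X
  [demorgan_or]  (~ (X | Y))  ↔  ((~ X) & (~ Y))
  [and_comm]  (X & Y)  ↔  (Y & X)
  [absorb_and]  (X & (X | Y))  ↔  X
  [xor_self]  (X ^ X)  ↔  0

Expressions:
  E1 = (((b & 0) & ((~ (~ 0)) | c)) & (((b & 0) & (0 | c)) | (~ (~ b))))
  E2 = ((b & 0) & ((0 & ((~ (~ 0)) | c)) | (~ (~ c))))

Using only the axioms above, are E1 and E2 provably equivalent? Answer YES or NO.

YES

1. [not_not →] (~ (~ b))  →  b;  E1 = (((b & 0) & ((~ (~ 0)) | c)) & (((b & 0) & (0 | c)) | b))
2. [not_not →] (~ (~ 0))  →  0;  E1 = (((b & 0) & (0 | c)) & (((b & 0) & (0 | c)) | b))
3. [absorb_and →] (((b & 0) & (0 | c)) & (((b & 0) & (0 | c)) | b))  →  ((b & 0) & (0 | c))
4. [absorb_and ←] 0  →  (0 & (0 | c));  E1 = ((b & 0) & ((0 & (0 | c)) | c))
5. [not_not ←] c  →  (~ (~ c));  E1 = ((b & 0) & ((0 & (0 | c)) | (~ (~ c))))
6. [not_not ←] 0  →  (~ (~ 0));  this is E2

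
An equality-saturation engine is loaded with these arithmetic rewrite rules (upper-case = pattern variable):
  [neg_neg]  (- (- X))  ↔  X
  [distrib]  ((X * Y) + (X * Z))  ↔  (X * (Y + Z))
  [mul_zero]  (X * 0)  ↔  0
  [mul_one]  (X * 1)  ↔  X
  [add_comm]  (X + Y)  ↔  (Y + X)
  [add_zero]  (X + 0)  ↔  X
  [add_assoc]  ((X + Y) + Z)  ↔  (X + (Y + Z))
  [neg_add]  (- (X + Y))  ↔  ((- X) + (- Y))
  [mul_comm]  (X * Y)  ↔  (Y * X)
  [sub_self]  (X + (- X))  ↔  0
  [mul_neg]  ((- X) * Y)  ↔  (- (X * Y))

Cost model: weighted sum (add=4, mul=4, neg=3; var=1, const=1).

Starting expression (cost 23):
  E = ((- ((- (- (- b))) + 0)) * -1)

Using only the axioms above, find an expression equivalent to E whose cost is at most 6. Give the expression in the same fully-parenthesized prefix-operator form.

(1) (- (- (- b)))  =[neg_neg →]=  (- b)    ⊢ ((- ((- b) + 0)) * -1)
(2) ((- b) + 0)  =[add_zero →]=  (- b)    ⊢ ((- (- b)) * -1)
(3) (- (- b))  =[neg_neg →]=  b    ⊢ cost 6, within 6

(b * -1)   [cost 6]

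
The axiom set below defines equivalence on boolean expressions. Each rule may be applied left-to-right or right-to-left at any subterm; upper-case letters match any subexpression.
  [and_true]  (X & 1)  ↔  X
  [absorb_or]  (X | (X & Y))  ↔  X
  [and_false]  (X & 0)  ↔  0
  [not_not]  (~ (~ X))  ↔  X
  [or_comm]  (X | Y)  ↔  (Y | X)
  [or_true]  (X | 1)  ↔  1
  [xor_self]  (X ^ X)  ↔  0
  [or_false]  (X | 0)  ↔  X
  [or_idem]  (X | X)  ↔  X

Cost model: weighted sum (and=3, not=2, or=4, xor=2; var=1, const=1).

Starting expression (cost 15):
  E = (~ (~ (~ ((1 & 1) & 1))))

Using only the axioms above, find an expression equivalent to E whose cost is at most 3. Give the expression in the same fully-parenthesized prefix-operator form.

(~ 1)   [cost 3]

(1) (1 & 1)  =[and_true →]=  1    ⊢ (~ (~ (~ (1 & 1))))
(2) (~ (~ (1 & 1)))  =[not_not →]=  (1 & 1)    ⊢ (~ (1 & 1))
(3) (1 & 1)  =[and_true →]=  1    ⊢ cost 3, within 3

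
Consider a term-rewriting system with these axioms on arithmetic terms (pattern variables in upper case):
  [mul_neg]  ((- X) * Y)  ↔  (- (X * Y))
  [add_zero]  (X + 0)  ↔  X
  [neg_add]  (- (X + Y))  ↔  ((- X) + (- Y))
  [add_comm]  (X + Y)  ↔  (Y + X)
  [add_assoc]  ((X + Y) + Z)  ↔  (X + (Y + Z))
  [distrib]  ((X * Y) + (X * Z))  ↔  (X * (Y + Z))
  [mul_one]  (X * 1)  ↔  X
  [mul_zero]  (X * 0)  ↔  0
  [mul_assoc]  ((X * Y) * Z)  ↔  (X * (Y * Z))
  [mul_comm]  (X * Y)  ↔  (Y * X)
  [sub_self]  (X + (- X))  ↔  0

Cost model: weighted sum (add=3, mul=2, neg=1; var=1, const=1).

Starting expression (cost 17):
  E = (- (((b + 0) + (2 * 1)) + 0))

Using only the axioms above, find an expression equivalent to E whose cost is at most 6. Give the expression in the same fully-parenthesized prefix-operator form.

(- (b + 2))   [cost 6]

(1) (b + 0)  =[add_zero →]=  b    ⊢ (- ((b + (2 * 1)) + 0))
(2) (2 * 1)  =[mul_one →]=  2    ⊢ (- ((b + 2) + 0))
(3) ((b + 2) + 0)  =[add_zero →]=  (b + 2)    ⊢ cost 6, within 6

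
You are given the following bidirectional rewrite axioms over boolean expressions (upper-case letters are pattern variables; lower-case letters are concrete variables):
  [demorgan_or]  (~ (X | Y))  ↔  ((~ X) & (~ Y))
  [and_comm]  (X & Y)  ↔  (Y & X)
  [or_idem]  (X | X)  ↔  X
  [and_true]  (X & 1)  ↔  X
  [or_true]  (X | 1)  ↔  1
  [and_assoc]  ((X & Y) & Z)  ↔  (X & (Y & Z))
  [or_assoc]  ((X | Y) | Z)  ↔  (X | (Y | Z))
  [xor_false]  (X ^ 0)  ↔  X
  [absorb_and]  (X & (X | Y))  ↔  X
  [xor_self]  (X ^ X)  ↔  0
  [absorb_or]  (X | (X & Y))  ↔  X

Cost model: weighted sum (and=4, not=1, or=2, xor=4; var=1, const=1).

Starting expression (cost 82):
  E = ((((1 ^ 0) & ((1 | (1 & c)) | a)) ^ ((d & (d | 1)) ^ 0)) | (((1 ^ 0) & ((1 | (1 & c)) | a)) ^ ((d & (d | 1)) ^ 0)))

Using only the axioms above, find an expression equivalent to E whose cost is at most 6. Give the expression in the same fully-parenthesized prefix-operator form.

(1 ^ d)   [cost 6]

step 1: or_idem (→) rewrites ((((1 ^ 0) & ((1 | (1 & c)) | a)) ^ ((d & (d | 1)) ^ 0)) | (((1 ^ 0) & ((1 | (1 & c)) | a)) ^ ((d & (d | 1)) ^ 0))) into (((1 ^ 0) & ((1 | (1 & c)) | a)) ^ ((d & (d | 1)) ^ 0))
step 2: xor_false (→) rewrites (1 ^ 0) into 1, now ((1 & ((1 | (1 & c)) | a)) ^ ((d & (d | 1)) ^ 0))
step 3: absorb_or (→) rewrites (1 | (1 & c)) into 1, now ((1 & (1 | a)) ^ ((d & (d | 1)) ^ 0))
step 4: absorb_and (→) rewrites (d & (d | 1)) into d, now ((1 & (1 | a)) ^ (d ^ 0))
step 5: xor_false (→) rewrites (d ^ 0) into d, now ((1 & (1 | a)) ^ d)
step 6: absorb_and (→) rewrites (1 & (1 | a)) into 1, reaching cost 6 (bound 6)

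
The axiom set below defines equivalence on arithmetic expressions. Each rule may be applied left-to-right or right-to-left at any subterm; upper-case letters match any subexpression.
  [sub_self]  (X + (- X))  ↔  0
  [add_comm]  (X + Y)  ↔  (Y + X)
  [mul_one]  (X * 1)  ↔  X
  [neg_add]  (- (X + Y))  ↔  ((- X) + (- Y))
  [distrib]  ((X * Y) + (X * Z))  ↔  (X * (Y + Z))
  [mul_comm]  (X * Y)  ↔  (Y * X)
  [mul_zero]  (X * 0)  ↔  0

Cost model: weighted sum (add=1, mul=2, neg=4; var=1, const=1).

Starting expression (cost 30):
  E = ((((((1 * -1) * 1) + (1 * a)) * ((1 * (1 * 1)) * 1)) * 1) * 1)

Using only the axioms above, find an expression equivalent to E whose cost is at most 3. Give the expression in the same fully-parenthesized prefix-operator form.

step 1: mul_one (→) rewrites ((((((1 * -1) * 1) + (1 * a)) * ((1 * (1 * 1)) * 1)) * 1) * 1) into (((((1 * -1) * 1) + (1 * a)) * ((1 * (1 * 1)) * 1)) * 1)
step 2: add_comm (→) rewrites (((1 * -1) * 1) + (1 * a)) into ((1 * a) + ((1 * -1) * 1)), now ((((1 * a) + ((1 * -1) * 1)) * ((1 * (1 * 1)) * 1)) * 1)
step 3: mul_comm (→) rewrites (1 * -1) into (-1 * 1), now ((((1 * a) + ((-1 * 1) * 1)) * ((1 * (1 * 1)) * 1)) * 1)
step 4: mul_one (→) rewrites ((-1 * 1) * 1) into (-1 * 1), now ((((1 * a) + (-1 * 1)) * ((1 * (1 * 1)) * 1)) * 1)
step 5: mul_one (→) rewrites (1 * 1) into 1, now ((((1 * a) + (-1 * 1)) * ((1 * 1) * 1)) * 1)
step 6: mul_one (→) rewrites ((((1 * a) + (-1 * 1)) * ((1 * 1) * 1)) * 1) into (((1 * a) + (-1 * 1)) * ((1 * 1) * 1))
step 7: mul_comm (→) rewrites (1 * a) into (a * 1), now (((a * 1) + (-1 * 1)) * ((1 * 1) * 1))
step 8: mul_one (→) rewrites (1 * 1) into 1, now (((a * 1) + (-1 * 1)) * (1 * 1))
step 9: mul_one (→) rewrites (1 * 1) into 1, now (((a * 1) + (-1 * 1)) * 1)
step 10: mul_one (→) rewrites (-1 * 1) into -1, now (((a * 1) + -1) * 1)
step 11: mul_one (→) rewrites (((a * 1) + -1) * 1) into ((a * 1) + -1)
step 12: mul_one (→) rewrites (a * 1) into a, reaching cost 3 (bound 3)

(a + -1)   [cost 3]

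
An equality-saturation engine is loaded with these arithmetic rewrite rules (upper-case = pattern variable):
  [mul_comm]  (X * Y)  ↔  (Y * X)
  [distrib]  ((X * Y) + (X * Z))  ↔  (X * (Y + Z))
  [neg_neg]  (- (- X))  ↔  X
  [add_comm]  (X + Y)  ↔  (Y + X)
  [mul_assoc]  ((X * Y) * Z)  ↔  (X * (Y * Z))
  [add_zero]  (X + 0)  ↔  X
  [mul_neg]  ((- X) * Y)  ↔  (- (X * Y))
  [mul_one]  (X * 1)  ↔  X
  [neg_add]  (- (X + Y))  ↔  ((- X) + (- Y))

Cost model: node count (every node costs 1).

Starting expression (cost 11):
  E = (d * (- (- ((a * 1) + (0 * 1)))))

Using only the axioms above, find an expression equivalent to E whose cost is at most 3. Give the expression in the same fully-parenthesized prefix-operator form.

(d * a)   [cost 3]

1. [neg_neg →] (- (- ((a * 1) + (0 * 1))))  →  ((a * 1) + (0 * 1));  E = (d * ((a * 1) + (0 * 1)))
2. [mul_one →] (a * 1)  →  a;  E = (d * (a + (0 * 1)))
3. [mul_one →] (0 * 1)  →  0;  E = (d * (a + 0))
4. [add_zero →] (a + 0)  →  a;  cost 3 ≤ 3, done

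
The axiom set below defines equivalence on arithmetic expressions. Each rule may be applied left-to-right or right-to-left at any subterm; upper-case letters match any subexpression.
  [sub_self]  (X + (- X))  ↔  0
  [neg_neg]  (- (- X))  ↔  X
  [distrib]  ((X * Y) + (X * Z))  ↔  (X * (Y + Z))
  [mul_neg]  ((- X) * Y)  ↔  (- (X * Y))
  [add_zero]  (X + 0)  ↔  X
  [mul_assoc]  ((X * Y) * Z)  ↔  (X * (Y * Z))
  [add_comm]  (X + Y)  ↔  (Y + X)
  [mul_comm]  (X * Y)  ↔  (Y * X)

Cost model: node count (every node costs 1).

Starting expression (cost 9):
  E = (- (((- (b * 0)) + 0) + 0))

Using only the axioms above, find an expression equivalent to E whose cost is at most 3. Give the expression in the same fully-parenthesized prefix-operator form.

step 1: add_zero (→) rewrites (((- (b * 0)) + 0) + 0) into ((- (b * 0)) + 0), now (- ((- (b * 0)) + 0))
step 2: add_zero (→) rewrites ((- (b * 0)) + 0) into (- (b * 0)), now (- (- (b * 0)))
step 3: neg_neg (→) rewrites (- (- (b * 0))) into (b * 0), reaching cost 3 (bound 3)

(b * 0)   [cost 3]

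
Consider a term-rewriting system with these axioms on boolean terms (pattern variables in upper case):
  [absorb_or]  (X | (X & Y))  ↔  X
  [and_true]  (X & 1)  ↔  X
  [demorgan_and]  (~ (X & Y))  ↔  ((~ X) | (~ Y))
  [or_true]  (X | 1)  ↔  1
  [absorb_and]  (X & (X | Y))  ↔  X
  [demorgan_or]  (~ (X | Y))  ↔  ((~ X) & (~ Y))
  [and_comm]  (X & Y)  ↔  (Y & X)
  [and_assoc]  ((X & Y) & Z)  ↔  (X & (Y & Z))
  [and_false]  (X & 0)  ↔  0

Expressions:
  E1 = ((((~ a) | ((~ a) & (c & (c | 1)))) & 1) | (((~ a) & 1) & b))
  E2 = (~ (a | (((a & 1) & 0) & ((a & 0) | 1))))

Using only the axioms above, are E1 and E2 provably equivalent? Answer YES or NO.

(1) (c & (c | 1))  =[absorb_and →]=  c    ⊢ ((((~ a) | ((~ a) & c)) & 1) | (((~ a) & 1) & b))
(2) ((~ a) | ((~ a) & c))  =[absorb_or →]=  (~ a)    ⊢ (((~ a) & 1) | (((~ a) & 1) & b))
(3) (((~ a) & 1) | (((~ a) & 1) & b))  =[absorb_or →]=  ((~ a) & 1)
(4) ((~ a) & 1)  =[and_true →]=  (~ a)
(5) a  =[absorb_or ←]=  (a | (a & 0))    ⊢ (~ (a | (a & 0)))
(6) (a & 0)  =[absorb_and ←]=  ((a & 0) & ((a & 0) | 1))    ⊢ (~ (a | ((a & 0) & ((a & 0) | 1))))
(7) a  =[and_true ←]=  (a & 1)    ⊢ E2

YES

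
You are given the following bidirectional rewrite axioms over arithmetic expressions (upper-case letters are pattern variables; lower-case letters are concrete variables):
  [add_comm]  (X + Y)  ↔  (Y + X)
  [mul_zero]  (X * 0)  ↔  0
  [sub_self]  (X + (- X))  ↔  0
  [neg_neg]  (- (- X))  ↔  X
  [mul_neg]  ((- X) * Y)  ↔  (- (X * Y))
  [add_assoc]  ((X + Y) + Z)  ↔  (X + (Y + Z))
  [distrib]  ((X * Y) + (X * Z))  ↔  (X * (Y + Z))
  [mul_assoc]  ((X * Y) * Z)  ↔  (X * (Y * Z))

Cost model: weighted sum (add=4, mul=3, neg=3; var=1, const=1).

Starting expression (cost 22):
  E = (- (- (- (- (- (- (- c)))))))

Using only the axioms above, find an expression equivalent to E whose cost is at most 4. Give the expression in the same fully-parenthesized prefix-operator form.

(- c)   [cost 4]

(1) (- (- (- c)))  =[neg_neg →]=  (- c)    ⊢ (- (- (- (- (- c)))))
(2) (- (- (- c)))  =[neg_neg →]=  (- c)    ⊢ (- (- (- c)))
(3) (- (- c))  =[neg_neg →]=  c    ⊢ cost 4, within 4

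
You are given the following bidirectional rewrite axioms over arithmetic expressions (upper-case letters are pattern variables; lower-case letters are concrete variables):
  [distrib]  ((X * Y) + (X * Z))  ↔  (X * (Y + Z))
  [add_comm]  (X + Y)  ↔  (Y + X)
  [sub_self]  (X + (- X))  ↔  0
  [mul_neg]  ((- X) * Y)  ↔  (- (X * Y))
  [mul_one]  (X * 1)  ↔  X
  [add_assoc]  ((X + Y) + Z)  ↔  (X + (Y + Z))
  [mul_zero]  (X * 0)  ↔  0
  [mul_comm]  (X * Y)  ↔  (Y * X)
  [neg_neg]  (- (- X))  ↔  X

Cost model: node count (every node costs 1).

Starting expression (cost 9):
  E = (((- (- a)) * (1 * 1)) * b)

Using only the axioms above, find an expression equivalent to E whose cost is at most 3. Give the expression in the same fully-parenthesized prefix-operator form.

1. [mul_one →] (1 * 1)  →  1;  E = (((- (- a)) * 1) * b)
2. [mul_one →] ((- (- a)) * 1)  →  (- (- a));  E = ((- (- a)) * b)
3. [neg_neg →] (- (- a))  →  a;  cost 3 ≤ 3, done

(a * b)   [cost 3]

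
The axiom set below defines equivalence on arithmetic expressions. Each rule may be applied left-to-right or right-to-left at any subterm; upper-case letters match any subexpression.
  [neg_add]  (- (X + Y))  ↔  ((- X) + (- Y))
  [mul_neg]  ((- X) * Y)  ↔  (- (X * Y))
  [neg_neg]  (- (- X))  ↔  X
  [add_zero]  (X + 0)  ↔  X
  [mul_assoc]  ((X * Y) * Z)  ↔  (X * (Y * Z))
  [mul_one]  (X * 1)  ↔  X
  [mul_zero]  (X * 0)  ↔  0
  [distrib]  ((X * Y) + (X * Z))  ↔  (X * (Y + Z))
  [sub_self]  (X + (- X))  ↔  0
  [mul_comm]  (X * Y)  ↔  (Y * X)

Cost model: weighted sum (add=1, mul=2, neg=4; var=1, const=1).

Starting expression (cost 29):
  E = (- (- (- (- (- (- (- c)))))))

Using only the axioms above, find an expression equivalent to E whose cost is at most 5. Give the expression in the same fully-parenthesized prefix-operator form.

1. [neg_neg →] (- (- (- (- c))))  →  (- (- c));  E = (- (- (- (- (- c)))))
2. [neg_neg →] (- (- c))  →  c;  E = (- (- (- c)))
3. [neg_neg →] (- (- c))  →  c;  cost 5 ≤ 5, done

(- c)   [cost 5]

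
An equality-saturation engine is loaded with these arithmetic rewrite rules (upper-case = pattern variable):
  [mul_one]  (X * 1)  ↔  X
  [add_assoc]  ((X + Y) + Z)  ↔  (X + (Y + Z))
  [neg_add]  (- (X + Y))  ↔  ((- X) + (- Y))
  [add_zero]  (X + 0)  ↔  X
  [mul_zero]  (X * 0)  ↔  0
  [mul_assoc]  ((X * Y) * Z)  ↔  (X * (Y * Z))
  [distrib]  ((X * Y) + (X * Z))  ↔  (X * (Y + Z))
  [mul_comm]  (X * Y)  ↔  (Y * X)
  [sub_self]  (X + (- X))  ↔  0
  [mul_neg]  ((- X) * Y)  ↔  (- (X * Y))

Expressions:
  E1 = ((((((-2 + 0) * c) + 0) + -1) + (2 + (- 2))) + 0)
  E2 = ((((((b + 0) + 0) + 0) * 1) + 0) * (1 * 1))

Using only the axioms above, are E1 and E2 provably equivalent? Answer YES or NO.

NO

All listed rules preserve value, hence provable equivalence implies equal values everywhere; look for a separating assignment.
b=0, c=0 gives E1 ↦ -1, E2 ↦ 0; values differ ⇒ not provably equivalent.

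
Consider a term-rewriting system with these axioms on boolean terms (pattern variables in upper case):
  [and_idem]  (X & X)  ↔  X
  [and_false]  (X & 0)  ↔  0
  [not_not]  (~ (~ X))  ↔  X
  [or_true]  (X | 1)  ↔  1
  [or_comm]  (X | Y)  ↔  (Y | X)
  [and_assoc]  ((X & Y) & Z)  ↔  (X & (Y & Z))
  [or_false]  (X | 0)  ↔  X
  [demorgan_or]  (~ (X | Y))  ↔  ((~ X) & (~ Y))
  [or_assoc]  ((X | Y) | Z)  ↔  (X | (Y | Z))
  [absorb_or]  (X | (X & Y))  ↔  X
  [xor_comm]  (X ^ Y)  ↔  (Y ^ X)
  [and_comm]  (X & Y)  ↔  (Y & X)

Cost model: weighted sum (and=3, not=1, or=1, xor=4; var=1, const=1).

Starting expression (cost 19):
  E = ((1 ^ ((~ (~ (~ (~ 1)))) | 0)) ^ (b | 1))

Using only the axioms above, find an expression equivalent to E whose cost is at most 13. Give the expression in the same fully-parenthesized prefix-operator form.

((1 ^ 1) ^ (b | 1))   [cost 13]

step 1: not_not (→) rewrites (~ (~ (~ 1))) into (~ 1), now ((1 ^ ((~ (~ 1)) | 0)) ^ (b | 1))
step 2: not_not (→) rewrites (~ (~ 1)) into 1, now ((1 ^ (1 | 0)) ^ (b | 1))
step 3: or_false (→) rewrites (1 | 0) into 1, reaching cost 13 (bound 13)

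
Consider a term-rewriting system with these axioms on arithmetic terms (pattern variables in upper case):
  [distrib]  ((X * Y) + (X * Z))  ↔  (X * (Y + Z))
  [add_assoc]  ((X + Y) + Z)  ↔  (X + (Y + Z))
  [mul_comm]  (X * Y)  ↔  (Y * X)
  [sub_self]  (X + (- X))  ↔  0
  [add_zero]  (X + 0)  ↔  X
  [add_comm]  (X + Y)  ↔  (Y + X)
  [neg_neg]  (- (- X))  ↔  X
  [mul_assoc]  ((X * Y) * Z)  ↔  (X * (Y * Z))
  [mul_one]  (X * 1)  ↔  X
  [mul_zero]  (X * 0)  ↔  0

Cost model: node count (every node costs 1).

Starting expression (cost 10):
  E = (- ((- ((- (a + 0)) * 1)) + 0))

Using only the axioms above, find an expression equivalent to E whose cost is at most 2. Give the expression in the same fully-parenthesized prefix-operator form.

(- a)   [cost 2]

(1) ((- (a + 0)) * 1)  =[mul_one →]=  (- (a + 0))    ⊢ (- ((- (- (a + 0))) + 0))
(2) (- (- (a + 0)))  =[neg_neg →]=  (a + 0)    ⊢ (- ((a + 0) + 0))
(3) (a + 0)  =[add_zero →]=  a    ⊢ (- (a + 0))
(4) (a + 0)  =[add_zero →]=  a    ⊢ cost 2, within 2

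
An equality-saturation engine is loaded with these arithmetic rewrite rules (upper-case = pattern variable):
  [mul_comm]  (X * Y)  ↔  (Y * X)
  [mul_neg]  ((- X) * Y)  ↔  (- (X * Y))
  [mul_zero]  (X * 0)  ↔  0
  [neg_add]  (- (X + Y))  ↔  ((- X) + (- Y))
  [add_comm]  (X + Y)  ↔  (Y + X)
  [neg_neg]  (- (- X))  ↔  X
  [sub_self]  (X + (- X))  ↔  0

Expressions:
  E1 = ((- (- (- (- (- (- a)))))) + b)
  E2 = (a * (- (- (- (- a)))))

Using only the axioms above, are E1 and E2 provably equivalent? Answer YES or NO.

Every axiom is a valid identity, so a rewrite proof would force E1 and E2 to agree under every assignment.
At a=0, b=1: E1 = 1 but E2 = 0; they differ, so no derivation exists.

NO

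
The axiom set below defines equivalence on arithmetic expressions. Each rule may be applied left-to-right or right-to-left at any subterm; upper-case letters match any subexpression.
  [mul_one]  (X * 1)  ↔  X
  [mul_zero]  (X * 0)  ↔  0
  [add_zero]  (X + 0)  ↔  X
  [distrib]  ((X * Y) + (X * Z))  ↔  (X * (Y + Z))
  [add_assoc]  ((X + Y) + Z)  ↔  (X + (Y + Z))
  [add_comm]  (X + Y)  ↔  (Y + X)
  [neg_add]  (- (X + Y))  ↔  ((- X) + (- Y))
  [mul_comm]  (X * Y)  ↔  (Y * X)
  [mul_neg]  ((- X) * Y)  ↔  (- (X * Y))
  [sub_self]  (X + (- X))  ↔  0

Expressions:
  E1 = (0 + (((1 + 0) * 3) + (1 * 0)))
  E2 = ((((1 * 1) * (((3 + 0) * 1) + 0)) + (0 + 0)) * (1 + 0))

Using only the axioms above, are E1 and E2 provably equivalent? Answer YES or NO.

step 1: add_zero (→) rewrites (1 + 0) into 1, now (0 + ((1 * 3) + (1 * 0)))
step 2: distrib (→) rewrites ((1 * 3) + (1 * 0)) into (1 * (3 + 0)), now (0 + (1 * (3 + 0)))
step 3: add_comm (→) rewrites (0 + (1 * (3 + 0))) into ((1 * (3 + 0)) + 0)
step 4: add_zero (→) rewrites (3 + 0) into 3, now ((1 * 3) + 0)
step 5: add_zero (→) rewrites ((1 * 3) + 0) into (1 * 3)
step 6: mul_comm (→) rewrites (1 * 3) into (3 * 1)
step 7: mul_one (←) rewrites (3 * 1) into ((3 * 1) * 1)
step 8: add_zero (←) rewrites (3 * 1) into ((3 * 1) + 0), now (((3 * 1) + 0) * 1)
step 9: mul_one (←) rewrites 3 into (3 * 1), now ((((3 * 1) * 1) + 0) * 1)
step 10: add_zero (←) rewrites 1 into (1 + 0), now ((((3 * 1) * 1) + 0) * (1 + 0))
step 11: mul_comm (→) rewrites ((3 * 1) * 1) into (1 * (3 * 1)), now (((1 * (3 * 1)) + 0) * (1 + 0))
step 12: add_zero (←) rewrites 0 into (0 + 0), now (((1 * (3 * 1)) + (0 + 0)) * (1 + 0))
step 13: mul_one (←) rewrites 1 into (1 * 1), now ((((1 * 1) * (3 * 1)) + (0 + 0)) * (1 + 0))
step 14: add_zero (←) rewrites 3 into (3 + 0), now ((((1 * 1) * ((3 + 0) * 1)) + (0 + 0)) * (1 + 0))
step 15: add_zero (←) rewrites ((3 + 0) * 1) into (((3 + 0) * 1) + 0), which is E2

YES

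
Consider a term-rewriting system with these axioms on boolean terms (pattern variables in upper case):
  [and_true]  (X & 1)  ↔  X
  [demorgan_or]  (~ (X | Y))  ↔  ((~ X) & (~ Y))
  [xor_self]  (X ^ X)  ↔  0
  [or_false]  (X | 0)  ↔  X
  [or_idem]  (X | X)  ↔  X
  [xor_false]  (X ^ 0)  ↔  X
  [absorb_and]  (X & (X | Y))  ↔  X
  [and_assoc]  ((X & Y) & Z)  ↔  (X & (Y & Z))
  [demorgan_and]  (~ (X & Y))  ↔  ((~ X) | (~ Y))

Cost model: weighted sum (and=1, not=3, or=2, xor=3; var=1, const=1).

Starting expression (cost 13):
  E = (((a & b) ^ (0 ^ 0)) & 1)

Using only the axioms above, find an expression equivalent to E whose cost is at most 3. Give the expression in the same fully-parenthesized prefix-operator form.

1. [xor_false →] (0 ^ 0)  →  0;  E = (((a & b) ^ 0) & 1)
2. [and_true →] (((a & b) ^ 0) & 1)  →  ((a & b) ^ 0)
3. [xor_false →] ((a & b) ^ 0)  →  (a & b);  cost 3 ≤ 3, done

(a & b)   [cost 3]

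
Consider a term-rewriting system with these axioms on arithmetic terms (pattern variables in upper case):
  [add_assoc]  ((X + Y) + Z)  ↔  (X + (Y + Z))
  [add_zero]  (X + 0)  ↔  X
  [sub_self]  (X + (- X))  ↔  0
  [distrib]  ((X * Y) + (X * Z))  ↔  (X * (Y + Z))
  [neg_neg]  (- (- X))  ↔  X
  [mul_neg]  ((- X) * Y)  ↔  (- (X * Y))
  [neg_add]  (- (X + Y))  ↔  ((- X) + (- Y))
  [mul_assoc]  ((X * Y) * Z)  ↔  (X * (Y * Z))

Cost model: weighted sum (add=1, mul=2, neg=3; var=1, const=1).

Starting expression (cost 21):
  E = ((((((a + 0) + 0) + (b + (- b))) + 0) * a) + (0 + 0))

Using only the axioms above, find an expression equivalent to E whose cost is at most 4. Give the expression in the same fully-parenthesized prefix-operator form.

(a * a)   [cost 4]

step 1: add_zero (→) rewrites ((((a + 0) + 0) + (b + (- b))) + 0) into (((a + 0) + 0) + (b + (- b))), now (((((a + 0) + 0) + (b + (- b))) * a) + (0 + 0))
step 2: add_zero (→) rewrites (0 + 0) into 0, now (((((a + 0) + 0) + (b + (- b))) * a) + 0)
step 3: add_zero (→) rewrites ((a + 0) + 0) into (a + 0), now ((((a + 0) + (b + (- b))) * a) + 0)
step 4: sub_self (→) rewrites (b + (- b)) into 0, now ((((a + 0) + 0) * a) + 0)
step 5: add_zero (→) rewrites ((a + 0) + 0) into (a + 0), now (((a + 0) * a) + 0)
step 6: add_zero (→) rewrites (((a + 0) * a) + 0) into ((a + 0) * a)
step 7: add_zero (→) rewrites (a + 0) into a, reaching cost 4 (bound 4)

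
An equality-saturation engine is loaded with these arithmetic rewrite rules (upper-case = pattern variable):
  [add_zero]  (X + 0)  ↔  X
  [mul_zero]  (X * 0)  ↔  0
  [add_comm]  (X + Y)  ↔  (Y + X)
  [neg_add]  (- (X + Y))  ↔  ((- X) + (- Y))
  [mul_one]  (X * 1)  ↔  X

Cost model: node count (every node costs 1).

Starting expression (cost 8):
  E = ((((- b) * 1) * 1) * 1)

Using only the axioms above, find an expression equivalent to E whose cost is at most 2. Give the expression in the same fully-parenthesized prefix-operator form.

(- b)   [cost 2]

step 1: mul_one (→) rewrites ((((- b) * 1) * 1) * 1) into (((- b) * 1) * 1)
step 2: mul_one (→) rewrites ((- b) * 1) into (- b), now ((- b) * 1)
step 3: mul_one (→) rewrites ((- b) * 1) into (- b), reaching cost 2 (bound 2)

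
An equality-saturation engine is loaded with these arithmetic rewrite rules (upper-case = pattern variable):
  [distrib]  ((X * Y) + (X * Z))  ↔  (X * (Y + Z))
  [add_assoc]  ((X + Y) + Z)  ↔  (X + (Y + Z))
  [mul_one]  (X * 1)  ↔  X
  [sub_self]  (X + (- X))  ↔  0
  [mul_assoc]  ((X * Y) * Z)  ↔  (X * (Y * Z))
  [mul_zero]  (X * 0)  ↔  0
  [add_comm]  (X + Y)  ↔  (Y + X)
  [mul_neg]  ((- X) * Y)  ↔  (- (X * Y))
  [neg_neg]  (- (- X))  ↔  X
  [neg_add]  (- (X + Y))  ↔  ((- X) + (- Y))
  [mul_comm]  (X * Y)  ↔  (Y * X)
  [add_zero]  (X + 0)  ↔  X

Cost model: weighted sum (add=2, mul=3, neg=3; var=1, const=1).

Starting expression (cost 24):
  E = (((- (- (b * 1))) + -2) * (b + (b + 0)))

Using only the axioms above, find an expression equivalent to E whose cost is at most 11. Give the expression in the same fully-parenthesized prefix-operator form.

(1) (- (- (b * 1)))  =[neg_neg →]=  (b * 1)    ⊢ (((b * 1) + -2) * (b + (b + 0)))
(2) (b + 0)  =[add_zero →]=  b    ⊢ (((b * 1) + -2) * (b + b))
(3) (b * 1)  =[mul_one →]=  b    ⊢ cost 11, within 11

((b + -2) * (b + b))   [cost 11]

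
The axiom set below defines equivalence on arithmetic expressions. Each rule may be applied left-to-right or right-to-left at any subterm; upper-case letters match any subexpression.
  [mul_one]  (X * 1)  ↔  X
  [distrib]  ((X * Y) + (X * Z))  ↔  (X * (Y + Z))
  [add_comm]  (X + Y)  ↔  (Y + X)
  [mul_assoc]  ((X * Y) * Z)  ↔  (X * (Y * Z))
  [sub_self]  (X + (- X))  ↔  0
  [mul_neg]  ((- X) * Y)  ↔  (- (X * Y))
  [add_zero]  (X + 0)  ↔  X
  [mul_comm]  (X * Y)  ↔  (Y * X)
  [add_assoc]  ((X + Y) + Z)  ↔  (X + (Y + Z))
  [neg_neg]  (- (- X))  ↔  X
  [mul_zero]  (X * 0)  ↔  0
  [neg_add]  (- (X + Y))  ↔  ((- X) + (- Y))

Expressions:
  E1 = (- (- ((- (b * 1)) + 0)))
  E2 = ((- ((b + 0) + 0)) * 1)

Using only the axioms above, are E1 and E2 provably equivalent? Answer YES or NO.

YES

(1) (b * 1)  =[mul_one →]=  b    ⊢ (- (- ((- b) + 0)))
(2) ((- b) + 0)  =[add_zero →]=  (- b)    ⊢ (- (- (- b)))
(3) (- (- (- b)))  =[neg_neg →]=  (- b)
(4) b  =[add_zero ←]=  (b + 0)    ⊢ (- (b + 0))
(5) b  =[add_zero ←]=  (b + 0)    ⊢ (- ((b + 0) + 0))
(6) (- ((b + 0) + 0))  =[mul_one ←]=  ((- ((b + 0) + 0)) * 1)    ⊢ E2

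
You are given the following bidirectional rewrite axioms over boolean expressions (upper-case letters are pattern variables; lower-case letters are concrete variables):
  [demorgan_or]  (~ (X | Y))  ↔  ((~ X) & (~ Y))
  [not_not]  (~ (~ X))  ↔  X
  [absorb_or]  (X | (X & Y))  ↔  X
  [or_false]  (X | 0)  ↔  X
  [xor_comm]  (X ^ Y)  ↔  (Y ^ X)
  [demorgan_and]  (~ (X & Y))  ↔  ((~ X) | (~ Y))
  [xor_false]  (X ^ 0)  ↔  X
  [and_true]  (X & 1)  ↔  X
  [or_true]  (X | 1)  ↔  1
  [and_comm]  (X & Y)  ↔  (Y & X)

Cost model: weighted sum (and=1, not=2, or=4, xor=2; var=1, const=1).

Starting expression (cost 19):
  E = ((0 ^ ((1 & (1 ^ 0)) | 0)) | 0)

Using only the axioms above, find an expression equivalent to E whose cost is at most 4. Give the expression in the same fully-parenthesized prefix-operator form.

step 1: or_false (→) rewrites ((1 & (1 ^ 0)) | 0) into (1 & (1 ^ 0)), now ((0 ^ (1 & (1 ^ 0))) | 0)
step 2: xor_false (→) rewrites (1 ^ 0) into 1, now ((0 ^ (1 & 1)) | 0)
step 3: or_false (→) rewrites ((0 ^ (1 & 1)) | 0) into (0 ^ (1 & 1))
step 4: and_true (→) rewrites (1 & 1) into 1, reaching cost 4 (bound 4)

(0 ^ 1)   [cost 4]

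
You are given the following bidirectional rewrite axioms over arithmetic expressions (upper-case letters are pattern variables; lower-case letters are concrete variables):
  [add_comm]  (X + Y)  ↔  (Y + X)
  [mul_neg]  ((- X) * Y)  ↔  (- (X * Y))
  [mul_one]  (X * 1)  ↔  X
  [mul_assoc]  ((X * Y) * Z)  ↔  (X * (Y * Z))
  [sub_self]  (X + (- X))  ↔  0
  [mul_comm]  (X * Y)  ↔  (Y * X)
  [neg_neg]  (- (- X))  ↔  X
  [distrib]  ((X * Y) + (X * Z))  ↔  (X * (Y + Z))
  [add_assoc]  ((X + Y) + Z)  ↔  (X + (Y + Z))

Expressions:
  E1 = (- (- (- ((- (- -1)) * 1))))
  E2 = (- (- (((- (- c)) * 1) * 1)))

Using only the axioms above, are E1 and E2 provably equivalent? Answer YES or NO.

The axioms are sound identities: if E1 ↔* E2 then E1 and E2 evaluate identically under any assignment.
Under c=0: E1 evaluates to 1, E2 to 0. Distinct ⇒ no rewrite sequence connects them.

NO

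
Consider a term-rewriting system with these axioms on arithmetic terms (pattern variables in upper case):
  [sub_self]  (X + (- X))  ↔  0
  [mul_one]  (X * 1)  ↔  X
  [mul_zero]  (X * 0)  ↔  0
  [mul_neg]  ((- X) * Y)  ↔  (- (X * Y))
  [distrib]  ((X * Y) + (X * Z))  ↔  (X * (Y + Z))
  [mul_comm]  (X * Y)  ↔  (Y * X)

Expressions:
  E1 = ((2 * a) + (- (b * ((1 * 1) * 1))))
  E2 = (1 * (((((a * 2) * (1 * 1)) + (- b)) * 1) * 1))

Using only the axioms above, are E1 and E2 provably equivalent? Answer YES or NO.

YES

(1) (1 * 1)  =[mul_one →]=  1    ⊢ ((2 * a) + (- (b * (1 * 1))))
(2) (1 * 1)  =[mul_one →]=  1    ⊢ ((2 * a) + (- (b * 1)))
(3) (b * 1)  =[mul_one →]=  b    ⊢ ((2 * a) + (- b))
(4) (2 * a)  =[mul_comm →]=  (a * 2)    ⊢ ((a * 2) + (- b))
(5) ((a * 2) + (- b))  =[mul_one ←]=  (((a * 2) + (- b)) * 1)
(6) ((a * 2) + (- b))  =[mul_one ←]=  (((a * 2) + (- b)) * 1)    ⊢ ((((a * 2) + (- b)) * 1) * 1)
(7) ((((a * 2) + (- b)) * 1) * 1)  =[mul_comm →]=  (1 * (((a * 2) + (- b)) * 1))
(8) (a * 2)  =[mul_one ←]=  ((a * 2) * 1)    ⊢ (1 * ((((a * 2) * 1) + (- b)) * 1))
(9) 1  =[mul_one ←]=  (1 * 1)    ⊢ (1 * ((((a * 2) * (1 * 1)) + (- b)) * 1))
(10) (((a * 2) * (1 * 1)) + (- b))  =[mul_one ←]=  ((((a * 2) * (1 * 1)) + (- b)) * 1)    ⊢ E2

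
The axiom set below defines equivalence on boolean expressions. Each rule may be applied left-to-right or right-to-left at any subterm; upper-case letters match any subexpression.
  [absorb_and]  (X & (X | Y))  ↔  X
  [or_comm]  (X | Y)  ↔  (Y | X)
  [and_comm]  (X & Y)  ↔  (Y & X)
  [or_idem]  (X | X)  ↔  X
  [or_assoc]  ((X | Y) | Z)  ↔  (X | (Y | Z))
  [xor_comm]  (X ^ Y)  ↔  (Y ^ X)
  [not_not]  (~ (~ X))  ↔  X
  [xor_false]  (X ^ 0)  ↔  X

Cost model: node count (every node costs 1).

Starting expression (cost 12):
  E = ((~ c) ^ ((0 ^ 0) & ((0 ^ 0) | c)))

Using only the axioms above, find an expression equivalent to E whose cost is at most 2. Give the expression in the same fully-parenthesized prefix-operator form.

(~ c)   [cost 2]

(1) ((0 ^ 0) & ((0 ^ 0) | c))  =[absorb_and →]=  (0 ^ 0)    ⊢ ((~ c) ^ (0 ^ 0))
(2) (0 ^ 0)  =[xor_false →]=  0    ⊢ ((~ c) ^ 0)
(3) ((~ c) ^ 0)  =[xor_false →]=  (~ c)    ⊢ cost 2, within 2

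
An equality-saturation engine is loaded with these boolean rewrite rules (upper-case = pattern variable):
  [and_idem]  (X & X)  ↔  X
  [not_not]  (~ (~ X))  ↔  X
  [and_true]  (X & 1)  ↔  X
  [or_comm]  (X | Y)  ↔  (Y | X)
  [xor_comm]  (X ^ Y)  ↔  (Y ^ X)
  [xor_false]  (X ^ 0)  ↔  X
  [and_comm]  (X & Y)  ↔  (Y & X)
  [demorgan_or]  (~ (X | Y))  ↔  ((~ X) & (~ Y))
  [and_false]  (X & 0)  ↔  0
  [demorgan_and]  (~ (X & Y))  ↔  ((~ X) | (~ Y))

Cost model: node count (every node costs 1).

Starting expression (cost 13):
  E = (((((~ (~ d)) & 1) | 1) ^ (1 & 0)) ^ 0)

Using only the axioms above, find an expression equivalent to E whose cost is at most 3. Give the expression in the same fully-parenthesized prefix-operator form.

(d | 1)   [cost 3]

(1) ((~ (~ d)) & 1)  =[and_true →]=  (~ (~ d))    ⊢ ((((~ (~ d)) | 1) ^ (1 & 0)) ^ 0)
(2) (1 & 0)  =[and_comm →]=  (0 & 1)    ⊢ ((((~ (~ d)) | 1) ^ (0 & 1)) ^ 0)
(3) (0 & 1)  =[and_true →]=  0    ⊢ ((((~ (~ d)) | 1) ^ 0) ^ 0)
(4) (((~ (~ d)) | 1) ^ 0)  =[xor_false →]=  ((~ (~ d)) | 1)    ⊢ (((~ (~ d)) | 1) ^ 0)
(5) (((~ (~ d)) | 1) ^ 0)  =[xor_false →]=  ((~ (~ d)) | 1)
(6) (~ (~ d))  =[not_not →]=  d    ⊢ cost 3, within 3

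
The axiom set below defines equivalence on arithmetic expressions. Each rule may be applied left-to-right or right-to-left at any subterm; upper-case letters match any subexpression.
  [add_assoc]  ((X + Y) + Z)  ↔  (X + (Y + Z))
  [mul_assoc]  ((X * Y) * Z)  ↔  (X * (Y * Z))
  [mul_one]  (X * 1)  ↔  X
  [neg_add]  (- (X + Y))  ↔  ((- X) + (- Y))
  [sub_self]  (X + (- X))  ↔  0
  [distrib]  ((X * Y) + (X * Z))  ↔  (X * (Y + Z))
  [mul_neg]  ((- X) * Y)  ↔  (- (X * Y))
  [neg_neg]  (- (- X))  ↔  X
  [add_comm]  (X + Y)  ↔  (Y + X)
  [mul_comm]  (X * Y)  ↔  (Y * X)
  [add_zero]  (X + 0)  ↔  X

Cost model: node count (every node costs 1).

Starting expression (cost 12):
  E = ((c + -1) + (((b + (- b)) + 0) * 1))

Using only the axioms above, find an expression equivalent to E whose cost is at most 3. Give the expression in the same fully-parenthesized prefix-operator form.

(c + -1)   [cost 3]

(1) (b + (- b))  =[sub_self →]=  0    ⊢ ((c + -1) + ((0 + 0) * 1))
(2) (0 + 0)  =[add_zero →]=  0    ⊢ ((c + -1) + (0 * 1))
(3) (0 * 1)  =[mul_one →]=  0    ⊢ ((c + -1) + 0)
(4) ((c + -1) + 0)  =[add_zero →]=  (c + -1)    ⊢ cost 3, within 3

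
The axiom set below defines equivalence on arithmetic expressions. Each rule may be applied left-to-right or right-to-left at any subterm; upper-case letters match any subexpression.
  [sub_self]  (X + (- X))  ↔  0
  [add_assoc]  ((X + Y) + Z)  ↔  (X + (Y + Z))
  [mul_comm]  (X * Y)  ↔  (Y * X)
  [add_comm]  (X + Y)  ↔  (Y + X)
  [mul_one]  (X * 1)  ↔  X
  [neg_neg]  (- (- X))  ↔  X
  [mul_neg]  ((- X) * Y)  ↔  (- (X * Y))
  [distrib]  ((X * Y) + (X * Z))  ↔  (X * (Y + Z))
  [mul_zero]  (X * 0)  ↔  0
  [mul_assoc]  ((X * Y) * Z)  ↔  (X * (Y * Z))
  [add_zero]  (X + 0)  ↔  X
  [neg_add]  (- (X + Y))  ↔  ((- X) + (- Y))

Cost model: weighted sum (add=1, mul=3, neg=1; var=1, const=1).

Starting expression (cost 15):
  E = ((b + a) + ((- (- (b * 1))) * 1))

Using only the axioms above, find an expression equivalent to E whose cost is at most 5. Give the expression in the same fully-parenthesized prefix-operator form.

step 1: neg_neg (→) rewrites (- (- (b * 1))) into (b * 1), now ((b + a) + ((b * 1) * 1))
step 2: mul_comm (→) rewrites (b * 1) into (1 * b), now ((b + a) + ((1 * b) * 1))
step 3: mul_one (→) rewrites ((1 * b) * 1) into (1 * b), now ((b + a) + (1 * b))
step 4: mul_comm (→) rewrites (1 * b) into (b * 1), now ((b + a) + (b * 1))
step 5: mul_one (→) rewrites (b * 1) into b, reaching cost 5 (bound 5)

((b + a) + b)   [cost 5]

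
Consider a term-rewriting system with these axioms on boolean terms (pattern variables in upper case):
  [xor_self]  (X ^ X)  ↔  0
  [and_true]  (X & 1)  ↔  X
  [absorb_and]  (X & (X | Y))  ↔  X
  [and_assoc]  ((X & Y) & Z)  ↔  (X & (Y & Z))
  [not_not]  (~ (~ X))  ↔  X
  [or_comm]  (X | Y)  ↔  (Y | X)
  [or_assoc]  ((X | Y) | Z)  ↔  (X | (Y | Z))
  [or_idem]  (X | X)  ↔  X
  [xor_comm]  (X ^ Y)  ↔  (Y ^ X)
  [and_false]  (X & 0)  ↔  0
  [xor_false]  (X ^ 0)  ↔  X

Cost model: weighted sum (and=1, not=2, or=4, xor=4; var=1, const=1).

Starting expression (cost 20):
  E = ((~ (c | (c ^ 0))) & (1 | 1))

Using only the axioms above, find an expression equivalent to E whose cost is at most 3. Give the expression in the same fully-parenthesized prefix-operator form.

1. [xor_false →] (c ^ 0)  →  c;  E = ((~ (c | c)) & (1 | 1))
2. [or_idem →] (1 | 1)  →  1;  E = ((~ (c | c)) & 1)
3. [and_true →] ((~ (c | c)) & 1)  →  (~ (c | c))
4. [or_idem →] (c | c)  →  c;  cost 3 ≤ 3, done

(~ c)   [cost 3]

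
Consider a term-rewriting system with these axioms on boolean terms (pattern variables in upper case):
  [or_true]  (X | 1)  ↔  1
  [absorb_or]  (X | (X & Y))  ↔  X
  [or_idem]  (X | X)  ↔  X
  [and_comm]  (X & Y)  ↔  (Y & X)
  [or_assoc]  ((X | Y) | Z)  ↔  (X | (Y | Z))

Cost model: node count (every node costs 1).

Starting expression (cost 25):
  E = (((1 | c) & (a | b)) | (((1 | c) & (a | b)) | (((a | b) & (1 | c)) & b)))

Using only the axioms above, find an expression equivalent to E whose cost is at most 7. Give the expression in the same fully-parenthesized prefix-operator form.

1. [and_comm →] ((a | b) & (1 | c))  →  ((1 | c) & (a | b));  E = (((1 | c) & (a | b)) | (((1 | c) & (a | b)) | (((1 | c) & (a | b)) & b)))
2. [absorb_or →] (((1 | c) & (a | b)) | (((1 | c) & (a | b)) & b))  →  ((1 | c) & (a | b));  E = (((1 | c) & (a | b)) | ((1 | c) & (a | b)))
3. [or_idem →] (((1 | c) & (a | b)) | ((1 | c) & (a | b)))  →  ((1 | c) & (a | b));  cost 7 ≤ 7, done

((1 | c) & (a | b))   [cost 7]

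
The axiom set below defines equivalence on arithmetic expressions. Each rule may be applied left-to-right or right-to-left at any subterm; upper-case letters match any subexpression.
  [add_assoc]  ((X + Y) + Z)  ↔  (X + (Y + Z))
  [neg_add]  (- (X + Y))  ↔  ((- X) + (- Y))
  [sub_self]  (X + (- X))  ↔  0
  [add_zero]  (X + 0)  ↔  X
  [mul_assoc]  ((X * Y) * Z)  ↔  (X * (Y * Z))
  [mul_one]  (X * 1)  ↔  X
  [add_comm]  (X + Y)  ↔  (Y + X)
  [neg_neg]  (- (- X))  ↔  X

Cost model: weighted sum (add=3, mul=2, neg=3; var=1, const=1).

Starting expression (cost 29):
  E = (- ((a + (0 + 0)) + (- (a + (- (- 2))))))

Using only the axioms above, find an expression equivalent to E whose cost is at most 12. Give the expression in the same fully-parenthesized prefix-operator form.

((- a) + (a + 2))   [cost 12]

1. [neg_neg →] (- (- 2))  →  2;  E = (- ((a + (0 + 0)) + (- (a + 2))))
2. [add_zero →] (0 + 0)  →  0;  E = (- ((a + 0) + (- (a + 2))))
3. [add_zero →] (a + 0)  →  a;  E = (- (a + (- (a + 2))))
4. [neg_add →] (- (a + (- (a + 2))))  →  ((- a) + (- (- (a + 2))))
5. [neg_neg →] (- (- (a + 2)))  →  (a + 2);  cost 12 ≤ 12, done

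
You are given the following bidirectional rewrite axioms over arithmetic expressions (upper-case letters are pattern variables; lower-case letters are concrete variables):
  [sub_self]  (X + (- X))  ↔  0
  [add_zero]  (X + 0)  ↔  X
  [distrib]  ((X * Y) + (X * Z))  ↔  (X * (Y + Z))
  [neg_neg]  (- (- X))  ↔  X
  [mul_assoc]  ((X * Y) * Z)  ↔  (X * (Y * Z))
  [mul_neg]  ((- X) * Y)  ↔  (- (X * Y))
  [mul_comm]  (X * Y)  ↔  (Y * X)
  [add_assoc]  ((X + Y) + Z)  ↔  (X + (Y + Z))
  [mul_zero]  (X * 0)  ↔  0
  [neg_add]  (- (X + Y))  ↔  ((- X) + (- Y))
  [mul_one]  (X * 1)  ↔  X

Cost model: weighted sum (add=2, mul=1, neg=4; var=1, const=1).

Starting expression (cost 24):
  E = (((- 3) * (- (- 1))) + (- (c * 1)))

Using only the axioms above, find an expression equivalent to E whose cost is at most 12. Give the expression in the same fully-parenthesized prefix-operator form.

((- 3) + (- c))   [cost 12]

step 1: neg_neg (→) rewrites (- (- 1)) into 1, now (((- 3) * 1) + (- (c * 1)))
step 2: mul_one (→) rewrites ((- 3) * 1) into (- 3), now ((- 3) + (- (c * 1)))
step 3: mul_one (→) rewrites (c * 1) into c, reaching cost 12 (bound 12)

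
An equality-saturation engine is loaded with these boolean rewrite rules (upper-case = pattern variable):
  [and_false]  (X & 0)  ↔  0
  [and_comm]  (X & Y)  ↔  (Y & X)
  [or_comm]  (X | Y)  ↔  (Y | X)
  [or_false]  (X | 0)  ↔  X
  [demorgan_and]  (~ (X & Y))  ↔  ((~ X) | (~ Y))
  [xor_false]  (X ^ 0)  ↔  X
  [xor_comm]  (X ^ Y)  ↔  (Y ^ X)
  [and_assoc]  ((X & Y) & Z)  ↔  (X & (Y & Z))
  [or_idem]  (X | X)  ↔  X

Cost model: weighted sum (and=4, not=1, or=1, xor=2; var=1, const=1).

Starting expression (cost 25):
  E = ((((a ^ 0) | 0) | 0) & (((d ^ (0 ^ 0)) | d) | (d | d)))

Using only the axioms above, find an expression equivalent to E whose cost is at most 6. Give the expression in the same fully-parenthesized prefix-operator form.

1. [xor_false →] (0 ^ 0)  →  0;  E = ((((a ^ 0) | 0) | 0) & (((d ^ 0) | d) | (d | d)))
2. [xor_false →] (a ^ 0)  →  a;  E = (((a | 0) | 0) & (((d ^ 0) | d) | (d | d)))
3. [xor_false →] (d ^ 0)  →  d;  E = (((a | 0) | 0) & ((d | d) | (d | d)))
4. [or_idem →] ((d | d) | (d | d))  →  (d | d);  E = (((a | 0) | 0) & (d | d))
5. [or_false →] ((a | 0) | 0)  →  (a | 0);  E = ((a | 0) & (d | d))
6. [or_idem →] (d | d)  →  d;  E = ((a | 0) & d)
7. [or_false →] (a | 0)  →  a;  cost 6 ≤ 6, done

(a & d)   [cost 6]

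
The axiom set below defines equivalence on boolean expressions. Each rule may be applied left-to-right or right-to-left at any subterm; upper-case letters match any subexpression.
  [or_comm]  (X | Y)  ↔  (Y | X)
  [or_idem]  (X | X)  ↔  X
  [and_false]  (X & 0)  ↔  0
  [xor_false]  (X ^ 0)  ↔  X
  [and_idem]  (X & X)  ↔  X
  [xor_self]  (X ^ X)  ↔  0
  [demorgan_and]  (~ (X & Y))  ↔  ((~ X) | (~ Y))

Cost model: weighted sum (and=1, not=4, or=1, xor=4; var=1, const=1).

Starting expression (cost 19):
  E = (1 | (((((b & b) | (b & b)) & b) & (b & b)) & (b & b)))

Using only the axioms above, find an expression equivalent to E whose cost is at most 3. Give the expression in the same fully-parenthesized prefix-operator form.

(1 | b)   [cost 3]

(1) ((b & b) | (b & b))  =[or_idem →]=  (b & b)    ⊢ (1 | ((((b & b) & b) & (b & b)) & (b & b)))
(2) (b & b)  =[and_idem →]=  b    ⊢ (1 | (((b & b) & (b & b)) & (b & b)))
(3) ((b & b) & (b & b))  =[and_idem →]=  (b & b)    ⊢ (1 | ((b & b) & (b & b)))
(4) (b & b)  =[and_idem →]=  b    ⊢ (1 | ((b & b) & b))
(5) (b & b)  =[and_idem →]=  b    ⊢ (1 | (b & b))
(6) (b & b)  =[and_idem →]=  b    ⊢ cost 3, within 3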